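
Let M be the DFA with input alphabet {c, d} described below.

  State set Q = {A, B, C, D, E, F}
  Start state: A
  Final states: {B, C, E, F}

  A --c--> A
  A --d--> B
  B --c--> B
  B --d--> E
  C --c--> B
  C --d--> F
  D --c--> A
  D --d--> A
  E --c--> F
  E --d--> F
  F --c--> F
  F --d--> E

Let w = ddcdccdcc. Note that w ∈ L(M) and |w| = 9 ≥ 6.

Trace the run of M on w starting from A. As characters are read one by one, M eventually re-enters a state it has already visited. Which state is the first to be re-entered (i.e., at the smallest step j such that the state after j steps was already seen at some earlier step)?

Run of M on w = d d c d c c d c c:
  step 0: A  (start)
  step 1: B  (read d: A→B)
  step 2: E  (read d: B→E)
  step 3: F  (read c: E→F)
  step 4: E  (read d: F→E)   ← first repeat (E seen earlier)
  step 5: F  (read c: E→F)
  step 6: F  (read c: F→F)
  step 7: E  (read d: F→E)
  step 8: F  (read c: E→F)
  step 9: F  (read c: F→F)

The earliest repeat is at step j = 4: M is in E, which it already visited at step i = 2.

E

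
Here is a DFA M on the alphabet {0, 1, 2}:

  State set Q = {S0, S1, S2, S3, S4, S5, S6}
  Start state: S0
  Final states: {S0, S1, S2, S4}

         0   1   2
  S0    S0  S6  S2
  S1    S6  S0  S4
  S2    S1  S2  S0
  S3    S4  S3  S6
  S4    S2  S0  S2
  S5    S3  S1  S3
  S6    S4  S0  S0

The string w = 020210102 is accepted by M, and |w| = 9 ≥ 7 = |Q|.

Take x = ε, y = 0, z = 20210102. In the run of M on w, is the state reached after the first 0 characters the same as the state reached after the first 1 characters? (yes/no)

State sequence: S0 -0-> S0

After x (step 0): S0. After xy (step 1): S0.
They match, so y = 0 drives M around a cycle from S0 back to itself; pumping y any number of times keeps M in S0 before reading z, and xyⁱz ∈ L(M) for every i ≥ 0.

yes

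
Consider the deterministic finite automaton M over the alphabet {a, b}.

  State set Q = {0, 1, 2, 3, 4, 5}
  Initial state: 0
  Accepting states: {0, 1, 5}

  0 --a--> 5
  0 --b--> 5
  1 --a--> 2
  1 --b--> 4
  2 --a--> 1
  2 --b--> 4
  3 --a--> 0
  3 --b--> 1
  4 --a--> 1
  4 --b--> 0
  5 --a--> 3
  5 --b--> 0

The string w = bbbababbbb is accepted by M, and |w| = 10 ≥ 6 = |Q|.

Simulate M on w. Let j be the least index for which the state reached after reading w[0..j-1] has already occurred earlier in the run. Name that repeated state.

0

Run of M on w = b b b a b a b b b b:
  step 0: 0  (start)
  step 1: 5  (read b: 0→5)
  step 2: 0  (read b: 5→0)   ← first repeat (0 seen earlier)
  step 3: 5  (read b: 0→5)
  step 4: 3  (read a: 5→3)
  step 5: 1  (read b: 3→1)
  step 6: 2  (read a: 1→2)
  step 7: 4  (read b: 2→4)
  step 8: 0  (read b: 4→0)
  step 9: 5  (read b: 0→5)
  step 10: 0  (read b: 5→0)

The earliest repeat is at step j = 2: M is in 0, which it already visited at step i = 0.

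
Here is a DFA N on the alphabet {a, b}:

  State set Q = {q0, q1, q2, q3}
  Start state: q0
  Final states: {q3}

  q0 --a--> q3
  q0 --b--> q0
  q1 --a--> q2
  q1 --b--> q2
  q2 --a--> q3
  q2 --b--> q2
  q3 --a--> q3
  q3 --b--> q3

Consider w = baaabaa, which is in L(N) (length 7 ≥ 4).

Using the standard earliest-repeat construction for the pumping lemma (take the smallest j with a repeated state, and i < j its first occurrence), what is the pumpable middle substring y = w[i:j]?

Run of N on w = b a a a b a a:
  step 0: q0  (start)
  step 1: q0  (read b: q0→q0)   ← first repeat (q0 seen earlier)
  step 2: q3  (read a: q0→q3)
  step 3: q3  (read a: q3→q3)
  step 4: q3  (read a: q3→q3)
  step 5: q3  (read b: q3→q3)
  step 6: q3  (read a: q3→q3)
  step 7: q3  (read a: q3→q3)

So i = 0, j = 1, giving x = w[0:0] = ε, y = w[0:1] = b, z = w[1:7] = aaabaa.
Check: |xy| = 1 ≤ 4 and |y| = 1 ≥ 1. Reading y takes N from q0 back to q0, so every xyⁱz is accepted.
With |Q| = 4, pigeonhole forces a state repeat no later than step 4; the substring read between the first and second visits to that state can be pumped.

b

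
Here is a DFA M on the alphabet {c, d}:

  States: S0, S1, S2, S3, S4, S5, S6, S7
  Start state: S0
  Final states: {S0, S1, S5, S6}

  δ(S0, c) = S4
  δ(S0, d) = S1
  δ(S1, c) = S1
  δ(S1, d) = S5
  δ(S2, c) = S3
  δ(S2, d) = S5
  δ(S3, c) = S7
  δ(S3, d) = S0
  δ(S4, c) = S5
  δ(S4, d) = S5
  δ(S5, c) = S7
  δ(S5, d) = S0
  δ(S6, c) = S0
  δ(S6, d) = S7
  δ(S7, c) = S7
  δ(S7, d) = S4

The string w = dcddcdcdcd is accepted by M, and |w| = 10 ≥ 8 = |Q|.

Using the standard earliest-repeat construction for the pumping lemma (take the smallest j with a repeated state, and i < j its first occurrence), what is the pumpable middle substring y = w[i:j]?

c

State sequence: S0 -d-> S1 -c-> S1 -d-> S5 -d-> S0 -c-> S4 -d-> S5 -c-> S7 -d-> S4 -c-> S5 -d-> S0
First repeat at step 2: S1 was already visited.

So i = 1, j = 2, giving x = w[0:1] = d, y = w[1:2] = c, z = w[2:10] = ddcdcdcd.
Check: |xy| = 2 ≤ 8 and |y| = 1 ≥ 1. Reading y takes M from S1 back to S1, so every xyⁱz is accepted.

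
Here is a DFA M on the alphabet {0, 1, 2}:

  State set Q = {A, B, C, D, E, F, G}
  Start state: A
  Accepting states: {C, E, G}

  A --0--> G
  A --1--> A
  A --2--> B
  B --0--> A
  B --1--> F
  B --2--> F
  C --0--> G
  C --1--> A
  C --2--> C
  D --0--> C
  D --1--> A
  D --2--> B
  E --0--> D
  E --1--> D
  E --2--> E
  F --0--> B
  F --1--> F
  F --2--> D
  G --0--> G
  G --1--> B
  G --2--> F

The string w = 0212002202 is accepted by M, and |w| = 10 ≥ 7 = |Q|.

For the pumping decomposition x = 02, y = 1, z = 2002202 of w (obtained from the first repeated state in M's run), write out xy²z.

02112002202

xy^2z = 02·1·1·2002202 = 02112002202.
Reading y = 1 takes M from F back to F, so after x·y·y the machine is still in F, and z then leads to the accepting state C. Hence 02112002202 ∈ L(M).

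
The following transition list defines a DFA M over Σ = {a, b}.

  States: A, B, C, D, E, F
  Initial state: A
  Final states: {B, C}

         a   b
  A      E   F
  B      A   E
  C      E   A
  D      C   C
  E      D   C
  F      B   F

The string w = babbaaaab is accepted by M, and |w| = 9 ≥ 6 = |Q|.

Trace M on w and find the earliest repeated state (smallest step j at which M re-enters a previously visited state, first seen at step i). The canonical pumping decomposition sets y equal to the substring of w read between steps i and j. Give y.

State sequence: A -b-> F -a-> B -b-> E -b-> C -a-> E -a-> D -a-> C -a-> E -b-> C
First repeat at step 5: E was already visited.

So i = 3, j = 5, giving x = w[0:3] = bab, y = w[3:5] = ba, z = w[5:9] = aaab.
Check: |xy| = 5 ≤ 6 and |y| = 2 ≥ 1. Reading y takes M from E back to E, so every xyⁱz is accepted.
With |Q| = 6, pigeonhole forces a state repeat no later than step 6; the substring read between the first and second visits to that state can be pumped.

ba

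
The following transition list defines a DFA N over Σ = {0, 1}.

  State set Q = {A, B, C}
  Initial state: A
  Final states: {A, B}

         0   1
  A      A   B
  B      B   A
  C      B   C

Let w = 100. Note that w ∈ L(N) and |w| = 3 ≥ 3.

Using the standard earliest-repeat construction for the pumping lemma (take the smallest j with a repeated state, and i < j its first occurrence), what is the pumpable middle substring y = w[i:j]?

State sequence: A -1-> B -0-> B -0-> B
First repeat at step 2: B was already visited.

So i = 1, j = 2, giving x = w[0:1] = 1, y = w[1:2] = 0, z = w[2:3] = 0.
Check: |xy| = 2 ≤ 3 and |y| = 1 ≥ 1. Reading y takes N from B back to B, so every xyⁱz is accepted.

0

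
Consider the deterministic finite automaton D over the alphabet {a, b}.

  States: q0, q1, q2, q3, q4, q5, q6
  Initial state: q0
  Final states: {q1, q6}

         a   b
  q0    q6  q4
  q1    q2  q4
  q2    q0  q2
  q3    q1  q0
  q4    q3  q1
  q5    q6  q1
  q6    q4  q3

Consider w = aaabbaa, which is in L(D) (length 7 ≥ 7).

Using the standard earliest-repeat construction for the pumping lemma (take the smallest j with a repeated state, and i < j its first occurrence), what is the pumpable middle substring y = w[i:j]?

State sequence: q0 -a-> q6 -a-> q4 -a-> q3 -b-> q0 -b-> q4 -a-> q3 -a-> q1
First repeat at step 4: q0 was already visited.

So i = 0, j = 4, giving x = w[0:0] = ε, y = w[0:4] = aaab, z = w[4:7] = baa.
Check: |xy| = 4 ≤ 7 and |y| = 4 ≥ 1. Reading y takes D from q0 back to q0, so every xyⁱz is accepted.

aaab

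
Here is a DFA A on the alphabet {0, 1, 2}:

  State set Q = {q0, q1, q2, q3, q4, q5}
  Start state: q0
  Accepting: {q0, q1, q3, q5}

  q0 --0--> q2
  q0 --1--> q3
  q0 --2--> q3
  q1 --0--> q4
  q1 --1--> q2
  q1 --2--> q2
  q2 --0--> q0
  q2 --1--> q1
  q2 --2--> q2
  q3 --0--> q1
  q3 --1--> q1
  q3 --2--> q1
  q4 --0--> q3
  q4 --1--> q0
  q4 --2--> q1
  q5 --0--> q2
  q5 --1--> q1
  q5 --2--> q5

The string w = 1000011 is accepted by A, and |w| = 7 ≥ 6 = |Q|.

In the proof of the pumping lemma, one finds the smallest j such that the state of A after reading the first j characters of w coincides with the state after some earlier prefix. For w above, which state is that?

State sequence: q0 -1-> q3 -0-> q1 -0-> q4 -0-> q3 -0-> q1 -1-> q2 -1-> q1
First repeat at step 4: q3 was already visited.

The earliest repeat is at step j = 4: A is in q3, which it already visited at step i = 1.
Pumping length from the standard proof: p = 6 (the number of states). The repeated state found above gives |xy| = j ≤ 6 and |y| = j − i ≥ 1.

q3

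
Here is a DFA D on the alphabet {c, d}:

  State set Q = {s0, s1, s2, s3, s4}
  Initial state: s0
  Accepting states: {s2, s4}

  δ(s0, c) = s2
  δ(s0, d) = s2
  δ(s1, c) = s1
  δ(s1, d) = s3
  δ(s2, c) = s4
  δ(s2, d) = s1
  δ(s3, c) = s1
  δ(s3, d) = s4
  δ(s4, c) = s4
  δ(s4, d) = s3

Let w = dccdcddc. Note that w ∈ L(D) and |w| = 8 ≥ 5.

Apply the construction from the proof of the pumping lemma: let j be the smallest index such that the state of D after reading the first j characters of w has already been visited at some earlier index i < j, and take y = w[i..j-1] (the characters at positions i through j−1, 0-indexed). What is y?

c

State sequence: s0 -d-> s2 -c-> s4 -c-> s4 -d-> s3 -c-> s1 -d-> s3 -d-> s4 -c-> s4
First repeat at step 3: s4 was already visited.

So i = 2, j = 3, giving x = w[0:2] = dc, y = w[2:3] = c, z = w[3:8] = dcddc.
Check: |xy| = 3 ≤ 5 and |y| = 1 ≥ 1. Reading y takes D from s4 back to s4, so every xyⁱz is accepted.
Pumping length from the standard proof: p = 5 (the number of states). The repeated state found above gives |xy| = j ≤ 5 and |y| = j − i ≥ 1.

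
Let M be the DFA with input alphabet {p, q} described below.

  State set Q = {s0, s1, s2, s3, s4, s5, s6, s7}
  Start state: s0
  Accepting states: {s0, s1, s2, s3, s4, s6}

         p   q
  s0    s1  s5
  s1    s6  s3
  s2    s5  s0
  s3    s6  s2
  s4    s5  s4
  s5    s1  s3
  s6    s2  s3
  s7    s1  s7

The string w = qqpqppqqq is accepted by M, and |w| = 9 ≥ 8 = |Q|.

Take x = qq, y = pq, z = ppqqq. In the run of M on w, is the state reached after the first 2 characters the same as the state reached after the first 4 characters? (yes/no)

Run of M on the first 4 characters of w = q q p q:
  step 0: s0  (start)
  step 1: s5  (read q: s0→s5)
  step 2: s3  (read q: s5→s3)
  step 3: s6  (read p: s3→s6)
  step 4: s3  (read q: s6→s3)

After x (step 2): s3. After xy (step 4): s3.
They match, so y = pq drives M around a cycle from s3 back to itself; pumping y any number of times keeps M in s3 before reading z, and xyⁱz ∈ L(M) for every i ≥ 0.

yes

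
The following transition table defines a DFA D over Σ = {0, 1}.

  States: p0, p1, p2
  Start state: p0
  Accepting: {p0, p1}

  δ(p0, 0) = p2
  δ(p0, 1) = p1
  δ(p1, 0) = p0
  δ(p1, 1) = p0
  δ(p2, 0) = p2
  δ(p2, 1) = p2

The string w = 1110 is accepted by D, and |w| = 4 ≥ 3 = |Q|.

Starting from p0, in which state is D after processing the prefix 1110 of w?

Run of D on the first 4 characters of w = 1 1 1 0:
  step 0: p0  (start)
  step 1: p1  (read 1: p0→p1)
  step 2: p0  (read 1: p1→p0)
  step 3: p1  (read 1: p0→p1)
  step 4: p0  (read 0: p1→p0)

After reading 4 characters, D is in state p0.
(This kind of state-tracing is the core of the pumping-lemma construction: with 3 states, pigeonhole forces a repeat within the first 3 steps.)

p0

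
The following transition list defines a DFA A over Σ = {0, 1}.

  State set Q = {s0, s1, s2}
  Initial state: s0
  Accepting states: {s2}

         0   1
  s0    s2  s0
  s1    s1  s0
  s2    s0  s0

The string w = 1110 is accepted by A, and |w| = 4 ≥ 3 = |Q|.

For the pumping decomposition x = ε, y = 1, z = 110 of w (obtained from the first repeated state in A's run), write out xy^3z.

xy^3z = ε·1·1·1·110 = 111110.
Reading y = 1 takes A from s0 back to s0, so after x·y·y·y the machine is still in s0, and z then leads to the accepting state s2. Hence 111110 ∈ L(A).

111110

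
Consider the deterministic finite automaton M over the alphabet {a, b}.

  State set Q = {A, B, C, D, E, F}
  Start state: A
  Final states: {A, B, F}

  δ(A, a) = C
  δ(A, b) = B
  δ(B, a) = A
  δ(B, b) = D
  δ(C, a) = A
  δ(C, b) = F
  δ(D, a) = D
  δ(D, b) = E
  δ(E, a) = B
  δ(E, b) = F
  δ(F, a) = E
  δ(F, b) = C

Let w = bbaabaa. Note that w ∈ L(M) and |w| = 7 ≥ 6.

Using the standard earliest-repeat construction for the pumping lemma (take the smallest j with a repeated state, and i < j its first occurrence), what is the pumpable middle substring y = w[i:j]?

Run of M on w = b b a a b a a:
  step 0: A  (start)
  step 1: B  (read b: A→B)
  step 2: D  (read b: B→D)
  step 3: D  (read a: D→D)   ← first repeat (D seen earlier)
  step 4: D  (read a: D→D)
  step 5: E  (read b: D→E)
  step 6: B  (read a: E→B)
  step 7: A  (read a: B→A)

So i = 2, j = 3, giving x = w[0:2] = bb, y = w[2:3] = a, z = w[3:7] = abaa.
Check: |xy| = 3 ≤ 6 and |y| = 1 ≥ 1. Reading y takes M from D back to D, so every xyⁱz is accepted.

a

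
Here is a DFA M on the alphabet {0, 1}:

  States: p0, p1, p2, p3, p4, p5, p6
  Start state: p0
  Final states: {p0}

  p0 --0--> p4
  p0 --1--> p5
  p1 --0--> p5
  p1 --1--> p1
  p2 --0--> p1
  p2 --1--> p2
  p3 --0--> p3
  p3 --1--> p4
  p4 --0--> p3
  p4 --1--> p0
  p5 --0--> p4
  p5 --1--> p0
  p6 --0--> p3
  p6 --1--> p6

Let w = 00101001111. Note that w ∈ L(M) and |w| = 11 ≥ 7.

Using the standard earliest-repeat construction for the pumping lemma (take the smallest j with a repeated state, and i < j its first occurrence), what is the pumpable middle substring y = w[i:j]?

Run of M on w = 0 0 1 0 1 0 0 1 1 1 1:
  step 0: p0  (start)
  step 1: p4  (read 0: p0→p4)
  step 2: p3  (read 0: p4→p3)
  step 3: p4  (read 1: p3→p4)   ← first repeat (p4 seen earlier)
  step 4: p3  (read 0: p4→p3)
  step 5: p4  (read 1: p3→p4)
  step 6: p3  (read 0: p4→p3)
  step 7: p3  (read 0: p3→p3)
  step 8: p4  (read 1: p3→p4)
  step 9: p0  (read 1: p4→p0)
  step 10: p5  (read 1: p0→p5)
  step 11: p0  (read 1: p5→p0)

So i = 1, j = 3, giving x = w[0:1] = 0, y = w[1:3] = 01, z = w[3:11] = 01001111.
Check: |xy| = 3 ≤ 7 and |y| = 2 ≥ 1. Reading y takes M from p4 back to p4, so every xyⁱz is accepted.

01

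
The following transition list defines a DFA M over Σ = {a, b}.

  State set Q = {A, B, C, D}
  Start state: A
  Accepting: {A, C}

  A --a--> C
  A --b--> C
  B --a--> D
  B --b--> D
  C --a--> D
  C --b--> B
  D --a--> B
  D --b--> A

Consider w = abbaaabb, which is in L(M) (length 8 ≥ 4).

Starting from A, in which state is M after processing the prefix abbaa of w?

D

State sequence: A -a-> C -b-> B -b-> D -a-> B -a-> D

After reading 5 characters, M is in state D.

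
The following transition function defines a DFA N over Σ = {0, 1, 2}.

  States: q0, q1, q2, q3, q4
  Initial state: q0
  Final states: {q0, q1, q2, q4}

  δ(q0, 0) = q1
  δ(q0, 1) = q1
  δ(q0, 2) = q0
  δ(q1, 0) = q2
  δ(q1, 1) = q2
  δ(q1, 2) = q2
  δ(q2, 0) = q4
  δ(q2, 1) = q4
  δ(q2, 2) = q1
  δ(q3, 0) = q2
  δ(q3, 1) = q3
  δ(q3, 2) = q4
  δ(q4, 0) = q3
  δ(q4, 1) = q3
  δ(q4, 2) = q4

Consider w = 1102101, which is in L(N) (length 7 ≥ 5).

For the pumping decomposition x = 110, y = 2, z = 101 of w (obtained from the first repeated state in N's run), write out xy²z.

11022101

xy^2z = 110·2·2·101 = 11022101.
Reading y = 2 takes N from q4 back to q4, so after x·y·y the machine is still in q4, and z then leads to the accepting state q4. Hence 11022101 ∈ L(N).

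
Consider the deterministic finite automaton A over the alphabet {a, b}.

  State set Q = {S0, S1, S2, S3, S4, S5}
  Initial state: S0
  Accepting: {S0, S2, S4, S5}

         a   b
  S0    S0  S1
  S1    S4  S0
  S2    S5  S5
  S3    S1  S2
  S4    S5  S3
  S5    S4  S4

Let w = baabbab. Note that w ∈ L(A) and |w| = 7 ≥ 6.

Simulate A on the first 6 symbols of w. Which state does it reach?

S1

State sequence: S0 -b-> S1 -a-> S4 -a-> S5 -b-> S4 -b-> S3 -a-> S1

After reading 6 characters, A is in state S1.
(This kind of state-tracing is the core of the pumping-lemma construction: with 6 states, pigeonhole forces a repeat within the first 6 steps.)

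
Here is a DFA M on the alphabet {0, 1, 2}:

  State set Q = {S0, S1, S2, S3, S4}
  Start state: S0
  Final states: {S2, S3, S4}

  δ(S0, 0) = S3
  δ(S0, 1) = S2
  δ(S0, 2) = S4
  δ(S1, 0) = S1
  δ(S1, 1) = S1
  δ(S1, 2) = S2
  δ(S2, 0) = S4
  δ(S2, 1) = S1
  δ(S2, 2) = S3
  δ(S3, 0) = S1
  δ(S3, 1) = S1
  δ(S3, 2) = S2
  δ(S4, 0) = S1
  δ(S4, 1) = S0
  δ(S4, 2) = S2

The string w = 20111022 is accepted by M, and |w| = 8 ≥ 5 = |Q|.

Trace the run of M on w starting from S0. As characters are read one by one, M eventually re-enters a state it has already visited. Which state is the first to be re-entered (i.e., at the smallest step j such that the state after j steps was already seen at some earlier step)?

Run of M on w = 2 0 1 1 1 0 2 2:
  step 0: S0  (start)
  step 1: S4  (read 2: S0→S4)
  step 2: S1  (read 0: S4→S1)
  step 3: S1  (read 1: S1→S1)   ← first repeat (S1 seen earlier)
  step 4: S1  (read 1: S1→S1)
  step 5: S1  (read 1: S1→S1)
  step 6: S1  (read 0: S1→S1)
  step 7: S2  (read 2: S1→S2)
  step 8: S3  (read 2: S2→S3)

The earliest repeat is at step j = 3: M is in S1, which it already visited at step i = 2.
Pumping length from the standard proof: p = 5 (the number of states). The repeated state found above gives |xy| = j ≤ 5 and |y| = j − i ≥ 1.

S1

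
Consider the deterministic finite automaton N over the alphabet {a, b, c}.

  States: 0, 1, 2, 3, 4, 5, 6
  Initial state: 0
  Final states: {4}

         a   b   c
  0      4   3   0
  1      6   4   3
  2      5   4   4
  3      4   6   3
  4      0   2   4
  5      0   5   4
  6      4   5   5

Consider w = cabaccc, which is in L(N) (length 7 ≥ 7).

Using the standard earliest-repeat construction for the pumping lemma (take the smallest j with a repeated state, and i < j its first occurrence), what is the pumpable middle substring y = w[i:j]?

c

State sequence: 0 -c-> 0 -a-> 4 -b-> 2 -a-> 5 -c-> 4 -c-> 4 -c-> 4
First repeat at step 1: 0 was already visited.

So i = 0, j = 1, giving x = w[0:0] = ε, y = w[0:1] = c, z = w[1:7] = abaccc.
Check: |xy| = 1 ≤ 7 and |y| = 1 ≥ 1. Reading y takes N from 0 back to 0, so every xyⁱz is accepted.
Pumping length from the standard proof: p = 7 (the number of states). The repeated state found above gives |xy| = j ≤ 7 and |y| = j − i ≥ 1.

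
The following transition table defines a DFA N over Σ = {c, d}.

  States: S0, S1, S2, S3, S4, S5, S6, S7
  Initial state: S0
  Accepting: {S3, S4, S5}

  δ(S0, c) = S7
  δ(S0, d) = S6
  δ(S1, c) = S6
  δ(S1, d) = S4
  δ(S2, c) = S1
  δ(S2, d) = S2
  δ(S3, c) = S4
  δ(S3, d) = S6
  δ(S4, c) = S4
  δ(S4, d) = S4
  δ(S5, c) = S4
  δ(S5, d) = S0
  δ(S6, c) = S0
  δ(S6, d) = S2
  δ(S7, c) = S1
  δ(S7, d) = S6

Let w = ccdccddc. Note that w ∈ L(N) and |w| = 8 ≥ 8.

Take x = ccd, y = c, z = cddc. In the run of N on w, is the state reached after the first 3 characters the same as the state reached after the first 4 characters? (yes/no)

State sequence: S0 -c-> S7 -c-> S1 -d-> S4 -c-> S4

After x (step 3): S4. After xy (step 4): S4.
They match, so y = c drives N around a cycle from S4 back to itself; pumping y any number of times keeps N in S4 before reading z, and xyⁱz ∈ L(N) for every i ≥ 0.

yes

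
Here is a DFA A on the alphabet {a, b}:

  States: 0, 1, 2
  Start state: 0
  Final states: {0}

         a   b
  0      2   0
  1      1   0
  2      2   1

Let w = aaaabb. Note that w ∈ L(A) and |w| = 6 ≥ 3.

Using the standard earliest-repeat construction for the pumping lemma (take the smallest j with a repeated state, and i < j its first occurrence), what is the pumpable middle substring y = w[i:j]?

a

Run of A on w = a a a a b b:
  step 0: 0  (start)
  step 1: 2  (read a: 0→2)
  step 2: 2  (read a: 2→2)   ← first repeat (2 seen earlier)
  step 3: 2  (read a: 2→2)
  step 4: 2  (read a: 2→2)
  step 5: 1  (read b: 2→1)
  step 6: 0  (read b: 1→0)

So i = 1, j = 2, giving x = w[0:1] = a, y = w[1:2] = a, z = w[2:6] = aabb.
Check: |xy| = 2 ≤ 3 and |y| = 1 ≥ 1. Reading y takes A from 2 back to 2, so every xyⁱz is accepted.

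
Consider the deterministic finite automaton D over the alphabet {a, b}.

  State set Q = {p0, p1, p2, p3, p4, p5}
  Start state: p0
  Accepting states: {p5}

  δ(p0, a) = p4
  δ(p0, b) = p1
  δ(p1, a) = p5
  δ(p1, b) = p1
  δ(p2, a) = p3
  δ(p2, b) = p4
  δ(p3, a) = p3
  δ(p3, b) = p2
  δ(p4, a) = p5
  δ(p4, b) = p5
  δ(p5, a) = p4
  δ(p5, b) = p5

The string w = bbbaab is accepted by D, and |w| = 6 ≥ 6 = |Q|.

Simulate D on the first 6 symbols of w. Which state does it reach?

p5

State sequence: p0 -b-> p1 -b-> p1 -b-> p1 -a-> p5 -a-> p4 -b-> p5

After reading 6 characters, D is in state p5.
(This kind of state-tracing is the core of the pumping-lemma construction: with 6 states, pigeonhole forces a repeat within the first 6 steps.)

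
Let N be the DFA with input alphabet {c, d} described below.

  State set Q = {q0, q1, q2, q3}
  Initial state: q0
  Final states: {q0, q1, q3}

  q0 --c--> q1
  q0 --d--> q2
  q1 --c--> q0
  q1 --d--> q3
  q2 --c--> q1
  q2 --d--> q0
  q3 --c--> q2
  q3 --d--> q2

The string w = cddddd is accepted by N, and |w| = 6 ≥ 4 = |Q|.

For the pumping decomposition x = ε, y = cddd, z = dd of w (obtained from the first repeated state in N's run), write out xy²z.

xy^2z = ε·cddd·cddd·dd = cdddcddddd.
Reading y = cddd takes N from q0 back to q0, so after x·y·y the machine is still in q0, and z then leads to the accepting state q0. Hence cdddcddddd ∈ L(N).

cdddcddddd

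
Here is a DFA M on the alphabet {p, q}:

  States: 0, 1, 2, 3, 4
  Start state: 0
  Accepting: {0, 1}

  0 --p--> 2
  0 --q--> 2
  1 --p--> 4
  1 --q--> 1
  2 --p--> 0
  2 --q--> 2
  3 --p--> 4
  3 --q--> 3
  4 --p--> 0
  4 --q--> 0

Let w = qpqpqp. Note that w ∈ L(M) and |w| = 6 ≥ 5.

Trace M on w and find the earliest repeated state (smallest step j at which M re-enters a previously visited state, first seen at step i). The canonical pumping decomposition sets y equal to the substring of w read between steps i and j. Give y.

Run of M on w = q p q p q p:
  step 0: 0  (start)
  step 1: 2  (read q: 0→2)
  step 2: 0  (read p: 2→0)   ← first repeat (0 seen earlier)
  step 3: 2  (read q: 0→2)
  step 4: 0  (read p: 2→0)
  step 5: 2  (read q: 0→2)
  step 6: 0  (read p: 2→0)

So i = 0, j = 2, giving x = w[0:0] = ε, y = w[0:2] = qp, z = w[2:6] = qpqp.
Check: |xy| = 2 ≤ 5 and |y| = 2 ≥ 1. Reading y takes M from 0 back to 0, so every xyⁱz is accepted.

qp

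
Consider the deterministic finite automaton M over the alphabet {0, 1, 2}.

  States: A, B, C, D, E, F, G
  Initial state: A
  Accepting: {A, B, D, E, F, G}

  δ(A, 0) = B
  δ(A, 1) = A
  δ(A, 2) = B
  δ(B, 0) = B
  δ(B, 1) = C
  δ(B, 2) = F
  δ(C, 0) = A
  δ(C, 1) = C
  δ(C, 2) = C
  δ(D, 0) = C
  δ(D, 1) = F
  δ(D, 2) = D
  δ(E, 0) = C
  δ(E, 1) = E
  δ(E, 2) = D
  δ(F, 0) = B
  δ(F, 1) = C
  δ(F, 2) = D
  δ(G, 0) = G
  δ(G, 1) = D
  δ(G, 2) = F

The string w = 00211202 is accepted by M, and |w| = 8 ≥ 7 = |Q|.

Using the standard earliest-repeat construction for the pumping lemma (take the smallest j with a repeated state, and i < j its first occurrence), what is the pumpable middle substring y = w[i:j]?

0

State sequence: A -0-> B -0-> B -2-> F -1-> C -1-> C -2-> C -0-> A -2-> B
First repeat at step 2: B was already visited.

So i = 1, j = 2, giving x = w[0:1] = 0, y = w[1:2] = 0, z = w[2:8] = 211202.
Check: |xy| = 2 ≤ 7 and |y| = 1 ≥ 1. Reading y takes M from B back to B, so every xyⁱz is accepted.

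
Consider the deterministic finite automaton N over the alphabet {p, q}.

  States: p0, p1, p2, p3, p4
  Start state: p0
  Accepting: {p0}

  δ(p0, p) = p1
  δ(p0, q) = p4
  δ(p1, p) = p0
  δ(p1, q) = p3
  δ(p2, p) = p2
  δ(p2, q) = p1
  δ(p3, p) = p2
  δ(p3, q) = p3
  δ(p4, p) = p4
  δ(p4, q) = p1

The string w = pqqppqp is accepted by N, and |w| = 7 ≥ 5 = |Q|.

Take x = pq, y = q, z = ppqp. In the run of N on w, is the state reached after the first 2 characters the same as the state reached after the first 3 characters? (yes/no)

Run of N on the first 3 characters of w = p q q:
  step 0: p0  (start)
  step 1: p1  (read p: p0→p1)
  step 2: p3  (read q: p1→p3)
  step 3: p3  (read q: p3→p3)

After x (step 2): p3. After xy (step 3): p3.
They match, so y = q drives N around a cycle from p3 back to itself; pumping y any number of times keeps N in p3 before reading z, and xyⁱz ∈ L(N) for every i ≥ 0.

yes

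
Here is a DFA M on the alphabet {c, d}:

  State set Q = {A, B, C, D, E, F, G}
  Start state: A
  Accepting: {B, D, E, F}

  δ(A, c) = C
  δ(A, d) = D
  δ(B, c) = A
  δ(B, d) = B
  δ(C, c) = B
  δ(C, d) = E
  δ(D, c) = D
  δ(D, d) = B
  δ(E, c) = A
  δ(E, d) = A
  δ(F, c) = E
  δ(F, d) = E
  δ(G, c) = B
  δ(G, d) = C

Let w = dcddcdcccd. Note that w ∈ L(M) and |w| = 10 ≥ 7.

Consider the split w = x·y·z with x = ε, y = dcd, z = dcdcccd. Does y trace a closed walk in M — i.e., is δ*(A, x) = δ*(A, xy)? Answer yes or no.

no

Run of M on the first 3 characters of w = d c d:
  step 0: A  (start)
  step 1: D  (read d: A→D)
  step 2: D  (read c: D→D)
  step 3: B  (read d: D→B)

After x (step 0): A. After xy (step 3): B.
They differ (A ≠ B), so y is not a cycle from the state after x; this split is not the one the pumping-lemma construction produces, and pumping y need not keep the string in L(M).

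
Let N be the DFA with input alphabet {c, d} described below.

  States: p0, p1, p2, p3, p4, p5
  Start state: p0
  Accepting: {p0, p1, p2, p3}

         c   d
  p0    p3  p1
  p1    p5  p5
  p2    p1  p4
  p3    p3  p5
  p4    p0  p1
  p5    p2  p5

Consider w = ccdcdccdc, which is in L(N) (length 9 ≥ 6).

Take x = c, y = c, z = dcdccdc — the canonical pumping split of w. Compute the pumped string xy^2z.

xy^2z = c·c·c·dcdccdc = cccdcdccdc.
Reading y = c takes N from p3 back to p3, so after x·y·y the machine is still in p3, and z then leads to the accepting state p2. Hence cccdcdccdc ∈ L(N).

cccdcdccdc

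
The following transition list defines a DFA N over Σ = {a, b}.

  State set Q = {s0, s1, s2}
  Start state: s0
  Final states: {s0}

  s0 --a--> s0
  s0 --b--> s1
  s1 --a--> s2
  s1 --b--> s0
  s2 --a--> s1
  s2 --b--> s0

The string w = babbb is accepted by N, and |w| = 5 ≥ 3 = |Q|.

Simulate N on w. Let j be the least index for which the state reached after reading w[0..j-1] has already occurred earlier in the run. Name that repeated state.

Run of N on w = b a b b b:
  step 0: s0  (start)
  step 1: s1  (read b: s0→s1)
  step 2: s2  (read a: s1→s2)
  step 3: s0  (read b: s2→s0)   ← first repeat (s0 seen earlier)
  step 4: s1  (read b: s0→s1)
  step 5: s0  (read b: s1→s0)

The earliest repeat is at step j = 3: N is in s0, which it already visited at step i = 0.
With |Q| = 3, pigeonhole forces a state repeat no later than step 3; the substring read between the first and second visits to that state can be pumped.

s0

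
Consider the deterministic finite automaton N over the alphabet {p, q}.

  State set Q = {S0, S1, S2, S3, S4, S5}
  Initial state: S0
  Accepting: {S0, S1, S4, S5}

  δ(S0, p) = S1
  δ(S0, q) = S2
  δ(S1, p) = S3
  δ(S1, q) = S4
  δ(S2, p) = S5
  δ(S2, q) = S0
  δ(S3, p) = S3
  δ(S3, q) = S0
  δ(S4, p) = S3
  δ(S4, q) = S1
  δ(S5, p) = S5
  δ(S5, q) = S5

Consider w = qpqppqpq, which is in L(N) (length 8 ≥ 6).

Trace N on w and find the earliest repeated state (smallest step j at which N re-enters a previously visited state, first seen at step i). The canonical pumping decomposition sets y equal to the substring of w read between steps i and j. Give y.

Run of N on w = q p q p p q p q:
  step 0: S0  (start)
  step 1: S2  (read q: S0→S2)
  step 2: S5  (read p: S2→S5)
  step 3: S5  (read q: S5→S5)   ← first repeat (S5 seen earlier)
  step 4: S5  (read p: S5→S5)
  step 5: S5  (read p: S5→S5)
  step 6: S5  (read q: S5→S5)
  step 7: S5  (read p: S5→S5)
  step 8: S5  (read q: S5→S5)

So i = 2, j = 3, giving x = w[0:2] = qp, y = w[2:3] = q, z = w[3:8] = ppqpq.
Check: |xy| = 3 ≤ 6 and |y| = 1 ≥ 1. Reading y takes N from S5 back to S5, so every xyⁱz is accepted.
With |Q| = 6, pigeonhole forces a state repeat no later than step 6; the substring read between the first and second visits to that state can be pumped.

q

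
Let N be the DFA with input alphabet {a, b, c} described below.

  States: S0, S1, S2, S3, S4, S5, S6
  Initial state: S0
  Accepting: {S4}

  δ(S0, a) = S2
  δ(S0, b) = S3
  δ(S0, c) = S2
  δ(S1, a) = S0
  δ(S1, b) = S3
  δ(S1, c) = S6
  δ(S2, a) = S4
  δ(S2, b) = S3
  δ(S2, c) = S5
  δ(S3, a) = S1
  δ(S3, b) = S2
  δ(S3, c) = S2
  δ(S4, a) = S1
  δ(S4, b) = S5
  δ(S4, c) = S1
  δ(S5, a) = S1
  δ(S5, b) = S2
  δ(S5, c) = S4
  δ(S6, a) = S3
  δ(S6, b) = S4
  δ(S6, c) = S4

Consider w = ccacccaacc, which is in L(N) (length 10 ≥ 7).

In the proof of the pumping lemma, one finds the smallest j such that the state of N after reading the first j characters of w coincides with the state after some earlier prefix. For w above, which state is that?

Run of N on w = c c a c c c a a c c:
  step 0: S0  (start)
  step 1: S2  (read c: S0→S2)
  step 2: S5  (read c: S2→S5)
  step 3: S1  (read a: S5→S1)
  step 4: S6  (read c: S1→S6)
  step 5: S4  (read c: S6→S4)
  step 6: S1  (read c: S4→S1)   ← first repeat (S1 seen earlier)
  step 7: S0  (read a: S1→S0)
  step 8: S2  (read a: S0→S2)
  step 9: S5  (read c: S2→S5)
  step 10: S4  (read c: S5→S4)

The earliest repeat is at step j = 6: N is in S1, which it already visited at step i = 3.
With |Q| = 7, pigeonhole forces a state repeat no later than step 7; the substring read between the first and second visits to that state can be pumped.

S1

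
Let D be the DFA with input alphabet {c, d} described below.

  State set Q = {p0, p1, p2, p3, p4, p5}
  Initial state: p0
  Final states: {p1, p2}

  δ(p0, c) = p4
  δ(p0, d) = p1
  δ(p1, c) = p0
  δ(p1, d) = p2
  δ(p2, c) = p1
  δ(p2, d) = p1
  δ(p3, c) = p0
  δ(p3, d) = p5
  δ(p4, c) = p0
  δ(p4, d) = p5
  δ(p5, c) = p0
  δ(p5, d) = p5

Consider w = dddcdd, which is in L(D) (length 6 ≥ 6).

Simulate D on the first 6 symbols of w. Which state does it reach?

State sequence: p0 -d-> p1 -d-> p2 -d-> p1 -c-> p0 -d-> p1 -d-> p2

After reading 6 characters, D is in state p2.
(This kind of state-tracing is the core of the pumping-lemma construction: with 6 states, pigeonhole forces a repeat within the first 6 steps.)

p2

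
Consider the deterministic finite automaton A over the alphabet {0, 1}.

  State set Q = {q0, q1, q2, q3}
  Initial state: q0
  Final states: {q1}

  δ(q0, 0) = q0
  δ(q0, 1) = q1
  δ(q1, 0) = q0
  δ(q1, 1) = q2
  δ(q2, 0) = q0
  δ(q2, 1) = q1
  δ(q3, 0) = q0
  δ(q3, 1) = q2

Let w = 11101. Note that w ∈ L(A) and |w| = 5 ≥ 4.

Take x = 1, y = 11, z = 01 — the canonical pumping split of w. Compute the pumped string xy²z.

1111101

xy^2z = 1·11·11·01 = 1111101.
Reading y = 11 takes A from q1 back to q1, so after x·y·y the machine is still in q1, and z then leads to the accepting state q1. Hence 1111101 ∈ L(A).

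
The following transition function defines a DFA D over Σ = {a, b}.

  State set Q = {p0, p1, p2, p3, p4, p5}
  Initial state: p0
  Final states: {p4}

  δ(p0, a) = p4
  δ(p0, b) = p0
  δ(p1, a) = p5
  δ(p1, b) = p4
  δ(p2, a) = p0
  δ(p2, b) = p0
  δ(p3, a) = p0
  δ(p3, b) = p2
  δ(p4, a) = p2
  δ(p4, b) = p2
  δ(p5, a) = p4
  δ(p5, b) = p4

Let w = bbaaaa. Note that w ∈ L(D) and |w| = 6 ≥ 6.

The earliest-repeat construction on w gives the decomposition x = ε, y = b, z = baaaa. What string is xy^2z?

bbbaaaa

xy^2z = ε·b·b·baaaa = bbbaaaa.
Reading y = b takes D from p0 back to p0, so after x·y·y the machine is still in p0, and z then leads to the accepting state p4. Hence bbbaaaa ∈ L(D).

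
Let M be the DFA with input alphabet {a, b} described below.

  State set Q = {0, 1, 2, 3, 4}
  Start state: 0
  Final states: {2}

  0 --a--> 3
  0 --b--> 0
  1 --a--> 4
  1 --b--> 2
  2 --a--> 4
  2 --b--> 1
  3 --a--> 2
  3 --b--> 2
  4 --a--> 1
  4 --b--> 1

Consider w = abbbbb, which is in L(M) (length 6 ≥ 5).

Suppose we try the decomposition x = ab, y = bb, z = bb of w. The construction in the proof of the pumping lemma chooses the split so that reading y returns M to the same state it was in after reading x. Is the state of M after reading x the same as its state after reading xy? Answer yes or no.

yes

Run of M on the first 4 characters of w = a b b b:
  step 0: 0  (start)
  step 1: 3  (read a: 0→3)
  step 2: 2  (read b: 3→2)
  step 3: 1  (read b: 2→1)
  step 4: 2  (read b: 1→2)

After x (step 2): 2. After xy (step 4): 2.
They match, so y = bb drives M around a cycle from 2 back to itself; pumping y any number of times keeps M in 2 before reading z, and xyⁱz ∈ L(M) for every i ≥ 0.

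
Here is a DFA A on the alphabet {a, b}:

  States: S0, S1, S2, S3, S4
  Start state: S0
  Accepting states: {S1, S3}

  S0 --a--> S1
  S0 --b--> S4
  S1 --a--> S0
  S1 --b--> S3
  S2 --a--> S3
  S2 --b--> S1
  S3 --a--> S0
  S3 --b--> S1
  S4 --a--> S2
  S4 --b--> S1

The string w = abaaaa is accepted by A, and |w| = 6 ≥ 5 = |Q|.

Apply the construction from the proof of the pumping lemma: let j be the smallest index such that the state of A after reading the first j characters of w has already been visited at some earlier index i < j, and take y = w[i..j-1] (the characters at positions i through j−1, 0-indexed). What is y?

State sequence: S0 -a-> S1 -b-> S3 -a-> S0 -a-> S1 -a-> S0 -a-> S1
First repeat at step 3: S0 was already visited.

So i = 0, j = 3, giving x = w[0:0] = ε, y = w[0:3] = aba, z = w[3:6] = aaa.
Check: |xy| = 3 ≤ 5 and |y| = 3 ≥ 1. Reading y takes A from S0 back to S0, so every xyⁱz is accepted.

aba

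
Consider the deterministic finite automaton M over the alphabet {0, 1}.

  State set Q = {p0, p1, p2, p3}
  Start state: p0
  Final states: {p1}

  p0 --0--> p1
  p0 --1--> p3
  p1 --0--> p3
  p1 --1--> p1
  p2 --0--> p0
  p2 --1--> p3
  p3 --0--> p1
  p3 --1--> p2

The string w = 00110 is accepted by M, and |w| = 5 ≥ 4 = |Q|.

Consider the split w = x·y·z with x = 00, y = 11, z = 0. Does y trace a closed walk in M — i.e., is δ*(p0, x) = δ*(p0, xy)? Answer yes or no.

yes

Run of M on the first 4 characters of w = 0 0 1 1:
  step 0: p0  (start)
  step 1: p1  (read 0: p0→p1)
  step 2: p3  (read 0: p1→p3)
  step 3: p2  (read 1: p3→p2)
  step 4: p3  (read 1: p2→p3)

After x (step 2): p3. After xy (step 4): p3.
They match, so y = 11 drives M around a cycle from p3 back to itself; pumping y any number of times keeps M in p3 before reading z, and xyⁱz ∈ L(M) for every i ≥ 0.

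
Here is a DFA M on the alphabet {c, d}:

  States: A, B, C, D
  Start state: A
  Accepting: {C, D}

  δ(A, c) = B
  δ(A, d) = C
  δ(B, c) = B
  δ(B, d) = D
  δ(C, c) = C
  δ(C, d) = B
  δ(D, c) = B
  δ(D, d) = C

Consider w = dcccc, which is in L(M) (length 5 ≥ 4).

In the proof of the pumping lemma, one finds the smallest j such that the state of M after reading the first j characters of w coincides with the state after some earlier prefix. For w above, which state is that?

C

Run of M on w = d c c c c:
  step 0: A  (start)
  step 1: C  (read d: A→C)
  step 2: C  (read c: C→C)   ← first repeat (C seen earlier)
  step 3: C  (read c: C→C)
  step 4: C  (read c: C→C)
  step 5: C  (read c: C→C)

The earliest repeat is at step j = 2: M is in C, which it already visited at step i = 1.
Since M has 4 states, any run of length ≥ 4 visits 4+1 states, so by pigeonhole some state repeats within the first 4 steps — that repeat gives the pumpable loop.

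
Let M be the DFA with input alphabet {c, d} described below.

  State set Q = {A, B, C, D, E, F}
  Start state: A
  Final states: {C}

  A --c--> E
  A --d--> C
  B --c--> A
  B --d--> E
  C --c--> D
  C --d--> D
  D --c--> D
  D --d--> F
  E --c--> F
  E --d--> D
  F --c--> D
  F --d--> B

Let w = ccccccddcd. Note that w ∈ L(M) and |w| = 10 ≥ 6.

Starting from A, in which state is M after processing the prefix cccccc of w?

Run of M on the first 6 characters of w = c c c c c c:
  step 0: A  (start)
  step 1: E  (read c: A→E)
  step 2: F  (read c: E→F)
  step 3: D  (read c: F→D)
  step 4: D  (read c: D→D)
  step 5: D  (read c: D→D)
  step 6: D  (read c: D→D)

After reading 6 characters, M is in state D.

D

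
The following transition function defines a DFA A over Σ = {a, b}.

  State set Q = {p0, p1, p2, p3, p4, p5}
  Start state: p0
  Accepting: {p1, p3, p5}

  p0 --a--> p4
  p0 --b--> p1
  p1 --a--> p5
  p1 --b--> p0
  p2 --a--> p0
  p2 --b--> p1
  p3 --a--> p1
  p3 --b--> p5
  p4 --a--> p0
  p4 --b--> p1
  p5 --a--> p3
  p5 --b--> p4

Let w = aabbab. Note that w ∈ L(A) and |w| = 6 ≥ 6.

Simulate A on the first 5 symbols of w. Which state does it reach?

p4

Run of A on the first 5 characters of w = a a b b a:
  step 0: p0  (start)
  step 1: p4  (read a: p0→p4)
  step 2: p0  (read a: p4→p0)
  step 3: p1  (read b: p0→p1)
  step 4: p0  (read b: p1→p0)
  step 5: p4  (read a: p0→p4)

After reading 5 characters, A is in state p4.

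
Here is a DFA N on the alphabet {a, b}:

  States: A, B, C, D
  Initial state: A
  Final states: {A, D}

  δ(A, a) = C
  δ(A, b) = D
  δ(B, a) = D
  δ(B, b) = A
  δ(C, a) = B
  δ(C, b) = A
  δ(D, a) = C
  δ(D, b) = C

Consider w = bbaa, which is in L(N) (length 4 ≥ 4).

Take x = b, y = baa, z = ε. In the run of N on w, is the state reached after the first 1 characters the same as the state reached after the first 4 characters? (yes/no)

yes

Run of N on the first 4 characters of w = b b a a:
  step 0: A  (start)
  step 1: D  (read b: A→D)
  step 2: C  (read b: D→C)
  step 3: B  (read a: C→B)
  step 4: D  (read a: B→D)

After x (step 1): D. After xy (step 4): D.
They match, so y = baa drives N around a cycle from D back to itself; pumping y any number of times keeps N in D before reading z, and xyⁱz ∈ L(N) for every i ≥ 0.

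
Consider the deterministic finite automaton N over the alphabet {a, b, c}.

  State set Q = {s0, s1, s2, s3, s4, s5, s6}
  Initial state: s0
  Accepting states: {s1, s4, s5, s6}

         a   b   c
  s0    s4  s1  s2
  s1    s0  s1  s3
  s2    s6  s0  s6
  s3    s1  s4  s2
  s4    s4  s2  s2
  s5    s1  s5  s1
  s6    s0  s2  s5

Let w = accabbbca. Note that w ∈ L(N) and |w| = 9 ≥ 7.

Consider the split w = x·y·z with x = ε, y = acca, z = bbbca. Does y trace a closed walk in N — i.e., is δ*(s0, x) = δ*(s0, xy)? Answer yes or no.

State sequence: s0 -a-> s4 -c-> s2 -c-> s6 -a-> s0

After x (step 0): s0. After xy (step 4): s0.
They match, so y = acca drives N around a cycle from s0 back to itself; pumping y any number of times keeps N in s0 before reading z, and xyⁱz ∈ L(N) for every i ≥ 0.

yes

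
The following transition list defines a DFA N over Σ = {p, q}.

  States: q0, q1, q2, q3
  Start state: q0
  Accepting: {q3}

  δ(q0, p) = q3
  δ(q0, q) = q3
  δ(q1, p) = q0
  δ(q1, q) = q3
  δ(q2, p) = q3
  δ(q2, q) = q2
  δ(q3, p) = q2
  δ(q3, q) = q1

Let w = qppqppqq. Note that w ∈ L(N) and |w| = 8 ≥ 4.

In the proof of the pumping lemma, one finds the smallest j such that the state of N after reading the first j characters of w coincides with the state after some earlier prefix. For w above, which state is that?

Run of N on w = q p p q p p q q:
  step 0: q0  (start)
  step 1: q3  (read q: q0→q3)
  step 2: q2  (read p: q3→q2)
  step 3: q3  (read p: q2→q3)   ← first repeat (q3 seen earlier)
  step 4: q1  (read q: q3→q1)
  step 5: q0  (read p: q1→q0)
  step 6: q3  (read p: q0→q3)
  step 7: q1  (read q: q3→q1)
  step 8: q3  (read q: q1→q3)

The earliest repeat is at step j = 3: N is in q3, which it already visited at step i = 1.
The DFA has 4 states, so the proof of the pumping lemma guarantees a repeated state among the first 4+1 visited; the segment between the two visits is the pumpable y.

q3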